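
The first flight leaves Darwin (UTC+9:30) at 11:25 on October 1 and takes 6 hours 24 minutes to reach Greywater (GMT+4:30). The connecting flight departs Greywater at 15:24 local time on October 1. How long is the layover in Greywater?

Convert departure to UTC: 11:25 − 9:30 = 01:55 UTC on Oct 1.
Add 6 hours 24 minutes flight time → 08:19 UTC.
Greywater is UTC+4:30, so local arrival = 08:19 + 4:30 = 12:49 on Oct 1.
Layover = 15:24 − 12:49 = 2 hours 35 minutes.

2 hours 35 minutes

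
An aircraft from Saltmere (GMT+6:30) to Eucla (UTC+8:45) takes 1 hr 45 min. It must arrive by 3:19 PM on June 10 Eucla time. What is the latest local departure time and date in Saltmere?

11:19 AM on June 10

Target arrival in UTC: 3:19 PM − 8:45 = 6:34 AM on Jun 10.
Subtract 1 hour and 45 minutes → departure 4:49 AM UTC on Jun 10.
Saltmere is UTC+6:30: 4:49 AM + 6:30 = 11:19 AM on Jun 10.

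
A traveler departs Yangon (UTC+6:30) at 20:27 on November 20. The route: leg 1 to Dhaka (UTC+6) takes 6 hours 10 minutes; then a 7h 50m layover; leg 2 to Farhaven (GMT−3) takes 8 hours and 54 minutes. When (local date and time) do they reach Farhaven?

Convert departure to UTC: 20:27 − 6:30 = 13:57 UTC on Nov 20.
Add 6 hours and 10 minutes leg 1 → 20:07 UTC.
Add 7 hours and 50 minutes layover in Dhaka → 03:57 UTC (Nov 21).
Add 8 hours 54 minutes leg 2 → 12:51 UTC.
Farhaven is UTC−3:00, so local arrival = 12:51 − 3:00 = 09:51 on Nov 21.

09:51 on November 21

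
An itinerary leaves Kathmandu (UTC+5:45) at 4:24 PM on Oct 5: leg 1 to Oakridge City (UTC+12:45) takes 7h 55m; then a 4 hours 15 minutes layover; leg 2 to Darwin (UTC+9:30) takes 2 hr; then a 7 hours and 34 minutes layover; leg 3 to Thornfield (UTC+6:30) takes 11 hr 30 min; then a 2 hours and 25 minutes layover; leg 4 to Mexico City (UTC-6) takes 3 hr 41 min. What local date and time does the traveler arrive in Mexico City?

7:59 PM on October 6

Convert departure to UTC: 4:24 PM − 5:45 = 10:39 AM UTC on Oct 5.
Add 7 hours and 55 minutes leg 1 → 6:34 PM UTC.
Add 4 hours and 15 minutes layover in Oakridge City → 10:49 PM UTC.
Add 2 hours leg 2 → 12:49 AM UTC (Oct 6).
Add 7 hours and 34 minutes layover in Darwin → 8:23 AM UTC.
Add 11 hours and 30 minutes leg 3 → 7:53 PM UTC.
Add 2 hours 25 minutes layover in Thornfield → 10:18 PM UTC.
Add 3 hours and 41 minutes leg 4 → 1:59 AM UTC (Oct 7).
Mexico City is UTC−6:00, so local arrival = 1:59 AM − 6:00 = 7:59 PM on Oct 6.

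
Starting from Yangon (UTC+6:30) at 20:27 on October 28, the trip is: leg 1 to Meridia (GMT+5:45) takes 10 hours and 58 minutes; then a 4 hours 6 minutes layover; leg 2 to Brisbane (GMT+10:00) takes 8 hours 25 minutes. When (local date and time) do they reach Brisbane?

23:26 on Oct 29

Convert departure to UTC: 20:27 − 6:30 = 13:57 UTC on Oct 28.
Add 10 hours 58 minutes leg 1 → 00:55 UTC (Oct 29).
Add 4 hours and 6 minutes layover in Meridia → 05:01 UTC.
Add 8 hours and 25 minutes leg 2 → 13:26 UTC.
Brisbane is UTC+10:00, so local arrival = 13:26 + 10:00 = 23:26 on Oct 29.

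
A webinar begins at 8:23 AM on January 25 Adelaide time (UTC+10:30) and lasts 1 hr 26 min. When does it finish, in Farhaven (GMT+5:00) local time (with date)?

Farhaven is 5:30 behind Adelaide.
After 1 hour and 26 minutes it is 9:49 AM in Adelaide.
Shift by the zone difference: 9:49 AM − 5:30 = 4:19 AM on Jan 25 in Farhaven.

4:19 AM on January 25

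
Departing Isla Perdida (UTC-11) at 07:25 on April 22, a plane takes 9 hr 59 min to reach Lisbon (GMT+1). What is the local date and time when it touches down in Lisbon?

Convert departure to UTC: 07:25 + 11:00 = 18:25 UTC on Apr 22.
Add 9 hours and 59 minutes travel time → 04:24 UTC (Apr 23).
Lisbon is UTC+1:00, so local arrival = 04:24 + 1:00 = 05:24 on Apr 23.

05:24 on Apr 23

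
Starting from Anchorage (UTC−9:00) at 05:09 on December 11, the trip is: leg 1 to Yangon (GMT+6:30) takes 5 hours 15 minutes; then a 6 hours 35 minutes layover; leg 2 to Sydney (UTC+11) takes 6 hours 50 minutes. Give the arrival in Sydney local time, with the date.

19:49 on December 12

Convert departure to UTC: 05:09 + 9:00 = 14:09 UTC on Dec 11.
Add 5 hours and 15 minutes leg 1 → 19:24 UTC.
Add 6 hours and 35 minutes layover in Yangon → 01:59 UTC (Dec 12).
Add 6 hours 50 minutes leg 2 → 08:49 UTC.
Sydney is UTC+11:00, so local arrival = 08:49 + 11:00 = 19:49 on Dec 12.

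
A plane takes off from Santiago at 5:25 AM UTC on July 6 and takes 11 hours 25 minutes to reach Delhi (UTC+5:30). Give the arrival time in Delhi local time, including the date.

Departure is given in UTC: 5:25 AM on Jul 6.
Add 11 hours 25 minutes → 4:50 PM UTC.
Delhi is UTC+5:30: 4:50 PM + 5:30 = 10:20 PM on Jul 6.

10:20 PM on Jul 6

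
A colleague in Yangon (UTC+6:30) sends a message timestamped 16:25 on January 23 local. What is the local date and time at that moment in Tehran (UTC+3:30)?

In UTC: 16:25 − 6:30 = 09:55 on Jan 23.
Tehran is UTC+3:30: 09:55 + 3:30 = 13:25 on Jan 23.

13:25 on January 23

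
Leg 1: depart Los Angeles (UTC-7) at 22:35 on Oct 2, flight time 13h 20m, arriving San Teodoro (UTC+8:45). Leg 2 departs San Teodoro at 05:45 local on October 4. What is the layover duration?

2 hours 5 minutes

Convert departure to UTC: 22:35 + 7:00 = 05:35 UTC on Oct 3.
Add 13 hours and 20 minutes flight time → 18:55 UTC.
San Teodoro is UTC+8:45, so local arrival = 18:55 + 8:45 = 03:40 on Oct 4.
Layover = 05:45 − 03:40 = 2 hours 5 minutes.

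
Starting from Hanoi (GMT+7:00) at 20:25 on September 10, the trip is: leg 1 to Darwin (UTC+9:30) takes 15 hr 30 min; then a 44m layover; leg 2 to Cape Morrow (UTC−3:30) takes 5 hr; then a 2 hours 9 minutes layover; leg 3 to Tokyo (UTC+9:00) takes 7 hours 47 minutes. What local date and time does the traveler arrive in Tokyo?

Convert departure to UTC: 20:25 − 7:00 = 13:25 UTC on Sep 10.
Add 15 hours and 30 minutes leg 1 → 04:55 UTC (Sep 11).
Add 44 minutes layover in Darwin → 05:39 UTC.
Add 5 hours leg 2 → 10:39 UTC.
Add 2 hours and 9 minutes layover in Cape Morrow → 12:48 UTC.
Add 7 hours 47 minutes leg 3 → 20:35 UTC.
Tokyo is UTC+9:00, so local arrival = 20:35 + 9:00 = 05:35 on Sep 12.

05:35 on September 12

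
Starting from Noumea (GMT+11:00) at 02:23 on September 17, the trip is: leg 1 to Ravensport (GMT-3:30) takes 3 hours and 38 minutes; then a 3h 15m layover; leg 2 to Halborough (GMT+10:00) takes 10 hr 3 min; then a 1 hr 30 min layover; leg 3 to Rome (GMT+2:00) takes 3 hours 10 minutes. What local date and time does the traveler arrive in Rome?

Convert departure to UTC: 02:23 − 11:00 = 15:23 UTC on Sep 16.
Add 3 hours 38 minutes leg 1 → 19:01 UTC.
Add 3 hours and 15 minutes layover in Ravensport → 22:16 UTC.
Add 10 hours 3 minutes leg 2 → 08:19 UTC (Sep 17).
Add 1 hour 30 minutes layover in Halborough → 09:49 UTC.
Add 3 hours and 10 minutes leg 3 → 12:59 UTC.
Rome is UTC+2:00, so local arrival = 12:59 + 2:00 = 14:59 on Sep 17.

14:59 on September 17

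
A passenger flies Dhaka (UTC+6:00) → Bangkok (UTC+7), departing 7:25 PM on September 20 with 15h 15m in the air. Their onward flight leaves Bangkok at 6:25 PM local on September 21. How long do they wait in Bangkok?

6 hours 45 minutes

Convert departure to UTC: 7:25 PM − 6:00 = 1:25 PM UTC on Sep 20.
Add 15 hours 15 minutes flight time → 4:40 AM UTC (Sep 21).
Bangkok is UTC+7:00, so local arrival = 4:40 AM + 7:00 = 11:40 AM on Sep 21.
Layover = 6:25 PM − 11:40 AM = 6 hours 45 minutes.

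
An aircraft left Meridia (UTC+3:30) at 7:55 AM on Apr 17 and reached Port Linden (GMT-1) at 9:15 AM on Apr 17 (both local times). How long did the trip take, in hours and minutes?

Departure in UTC: 7:55 AM − 3:30 = 4:25 AM on Apr 17.
Arrival in UTC: 9:15 AM + 1:00 = 10:15 AM on Apr 17.
Elapsed = 10:15 AM − 4:25 AM = 5 hours 50 minutes.

5 hours 50 minutes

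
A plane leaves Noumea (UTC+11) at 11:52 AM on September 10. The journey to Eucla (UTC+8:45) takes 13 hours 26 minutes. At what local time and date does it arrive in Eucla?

Convert departure to UTC: 11:52 AM − 11:00 = 12:52 AM UTC on Sep 10.
Add 13 hours 26 minutes travel time → 2:18 PM UTC.
Eucla is UTC+8:45, so local arrival = 2:18 PM + 8:45 = 11:03 PM on Sep 10.

11:03 PM on September 10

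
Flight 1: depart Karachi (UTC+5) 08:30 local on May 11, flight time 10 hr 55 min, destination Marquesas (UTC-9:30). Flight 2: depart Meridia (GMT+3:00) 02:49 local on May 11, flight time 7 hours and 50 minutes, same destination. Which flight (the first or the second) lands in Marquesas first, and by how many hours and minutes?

the second, by 6 hours 46 minutes

Flight 1 in UTC: 08:30 − 5:00 = 03:30 on May 11.
+10 hours and 55 minutes → arrive 14:25 UTC on May 11.
Flight 2 in UTC: 02:49 − 3:00 = 23:49 on May 10.
+7 hours 50 minutes → arrive 07:39 UTC on May 11.
Flight 2 lands earlier by 6 hours 46 minutes.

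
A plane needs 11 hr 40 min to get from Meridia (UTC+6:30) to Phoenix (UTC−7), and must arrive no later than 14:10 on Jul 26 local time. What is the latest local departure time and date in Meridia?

Target arrival in UTC: 14:10 + 7:00 = 21:10 on Jul 26.
Subtract 11 hours and 40 minutes → departure 09:30 UTC on Jul 26.
Meridia is UTC+6:30: 09:30 + 6:30 = 16:00 on Jul 26.

16:00 on Jul 26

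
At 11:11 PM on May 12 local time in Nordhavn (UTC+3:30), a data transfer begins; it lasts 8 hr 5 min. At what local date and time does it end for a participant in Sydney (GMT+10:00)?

Convert start to UTC: 11:11 PM − 3:30 = 7:41 PM UTC on May 12.
Add 8 hours 5 minutes duration → 3:46 AM UTC (May 13).
Sydney is UTC+10:00, so local end time = 3:46 AM + 10:00 = 1:46 PM on May 13.

1:46 PM on May 13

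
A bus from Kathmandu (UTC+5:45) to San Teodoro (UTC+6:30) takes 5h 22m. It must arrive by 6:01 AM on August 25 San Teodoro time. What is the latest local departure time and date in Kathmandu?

Target arrival in UTC: 6:01 AM − 6:30 = 11:31 PM on Aug 24.
Subtract 5 hours and 22 minutes → departure 6:09 PM UTC on Aug 24.
Kathmandu is UTC+5:45: 6:09 PM + 5:45 = 11:54 PM on Aug 24.

11:54 PM on August 24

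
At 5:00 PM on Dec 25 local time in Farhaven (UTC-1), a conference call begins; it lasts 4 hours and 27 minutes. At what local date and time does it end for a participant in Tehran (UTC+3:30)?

1:57 AM on December 26

Convert start to UTC: 5:00 PM + 1:00 = 6:00 PM UTC on Dec 25.
Add 4 hours and 27 minutes duration → 10:27 PM UTC.
Tehran is UTC+3:30, so local end time = 10:27 PM + 3:30 = 1:57 AM on Dec 26.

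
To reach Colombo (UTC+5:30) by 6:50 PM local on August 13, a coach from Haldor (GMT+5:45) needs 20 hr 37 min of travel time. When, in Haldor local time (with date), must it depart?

Target arrival in UTC: 6:50 PM − 5:30 = 1:20 PM on Aug 13.
Subtract 20 hours 37 minutes → departure 4:43 PM UTC on Aug 12.
Haldor is UTC+5:45: 4:43 PM + 5:45 = 10:28 PM on Aug 12.

10:28 PM on Aug 12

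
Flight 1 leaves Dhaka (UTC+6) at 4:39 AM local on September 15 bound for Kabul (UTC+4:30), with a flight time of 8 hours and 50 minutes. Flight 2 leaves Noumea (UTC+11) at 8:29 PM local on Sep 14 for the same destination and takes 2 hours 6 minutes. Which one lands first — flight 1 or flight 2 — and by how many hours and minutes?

the second, by 19 hours 54 minutes

Flight 1 in UTC: 4:39 AM − 6:00 = 10:39 PM on Sep 14.
+8 hours and 50 minutes → arrive 7:29 AM UTC on Sep 15.
Flight 2 in UTC: 8:29 PM − 11:00 = 9:29 AM on Sep 14.
+2 hours 6 minutes → arrive 11:35 AM UTC on Sep 14.
Flight 2 lands earlier by 19 hours 54 minutes.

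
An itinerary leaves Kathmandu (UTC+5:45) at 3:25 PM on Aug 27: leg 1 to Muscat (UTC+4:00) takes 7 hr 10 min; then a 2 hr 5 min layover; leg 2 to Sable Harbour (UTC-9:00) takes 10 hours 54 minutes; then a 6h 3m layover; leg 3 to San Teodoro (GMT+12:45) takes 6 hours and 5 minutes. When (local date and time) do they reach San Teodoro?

Convert departure to UTC: 3:25 PM − 5:45 = 9:40 AM UTC on Aug 27.
Add 7 hours 10 minutes leg 1 → 4:50 PM UTC.
Add 2 hours 5 minutes layover in Muscat → 6:55 PM UTC.
Add 10 hours and 54 minutes leg 2 → 5:49 AM UTC (Aug 28).
Add 6 hours 3 minutes layover in Sable Harbour → 11:52 AM UTC.
Add 6 hours 5 minutes leg 3 → 5:57 PM UTC.
San Teodoro is UTC+12:45, so local arrival = 5:57 PM + 12:45 = 6:42 AM on Aug 29.

6:42 AM on August 29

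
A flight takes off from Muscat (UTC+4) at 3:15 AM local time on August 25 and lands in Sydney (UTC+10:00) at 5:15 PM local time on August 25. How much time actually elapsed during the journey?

8 hours

Departure in UTC: 3:15 AM − 4:00 = 11:15 PM on Aug 24.
Arrival in UTC: 5:15 PM − 10:00 = 7:15 AM on Aug 25.
Elapsed = 7:15 AM − 11:15 PM (+1 day) = 8 hours.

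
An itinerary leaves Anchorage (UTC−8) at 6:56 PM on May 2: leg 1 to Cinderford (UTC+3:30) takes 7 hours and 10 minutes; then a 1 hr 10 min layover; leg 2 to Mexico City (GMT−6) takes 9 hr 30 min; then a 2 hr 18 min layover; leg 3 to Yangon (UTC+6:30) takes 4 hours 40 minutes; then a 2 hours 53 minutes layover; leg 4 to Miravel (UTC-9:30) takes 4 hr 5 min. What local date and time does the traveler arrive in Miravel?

Convert departure to UTC: 6:56 PM + 8:00 = 2:56 AM UTC on May 3.
Add 7 hours 10 minutes leg 1 → 10:06 AM UTC.
Add 1 hour 10 minutes layover in Cinderford → 11:16 AM UTC.
Add 9 hours 30 minutes leg 2 → 8:46 PM UTC.
Add 2 hours and 18 minutes layover in Mexico City → 11:04 PM UTC.
Add 4 hours 40 minutes leg 3 → 3:44 AM UTC (May 4).
Add 2 hours 53 minutes layover in Yangon → 6:37 AM UTC.
Add 4 hours 5 minutes leg 4 → 10:42 AM UTC.
Miravel is UTC−9:30, so local arrival = 10:42 AM − 9:30 = 1:12 AM on May 4.

1:12 AM on May 4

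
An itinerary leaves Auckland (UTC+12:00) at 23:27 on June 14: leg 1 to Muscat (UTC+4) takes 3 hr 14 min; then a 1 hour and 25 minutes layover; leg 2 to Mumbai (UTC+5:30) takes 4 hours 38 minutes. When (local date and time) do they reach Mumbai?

02:14 on June 15

Convert departure to UTC: 23:27 − 12:00 = 11:27 UTC on Jun 14.
Add 3 hours 14 minutes leg 1 → 14:41 UTC.
Add 1 hour 25 minutes layover in Muscat → 16:06 UTC.
Add 4 hours and 38 minutes leg 2 → 20:44 UTC.
Mumbai is UTC+5:30, so local arrival = 20:44 + 5:30 = 02:14 on Jun 15.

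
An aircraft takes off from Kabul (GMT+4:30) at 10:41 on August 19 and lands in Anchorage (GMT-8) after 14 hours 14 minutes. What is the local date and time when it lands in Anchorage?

12:25 on August 19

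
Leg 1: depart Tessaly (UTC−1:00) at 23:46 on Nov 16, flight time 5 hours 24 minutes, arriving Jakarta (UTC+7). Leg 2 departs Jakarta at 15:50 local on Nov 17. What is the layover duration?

2 hours 40 minutes

Convert departure to UTC: 23:46 + 1:00 = 00:46 UTC on Nov 17.
Add 5 hours 24 minutes flight time → 06:10 UTC.
Jakarta is UTC+7:00, so local arrival = 06:10 + 7:00 = 13:10 on Nov 17.
Layover = 15:50 − 13:10 = 2 hours 40 minutes.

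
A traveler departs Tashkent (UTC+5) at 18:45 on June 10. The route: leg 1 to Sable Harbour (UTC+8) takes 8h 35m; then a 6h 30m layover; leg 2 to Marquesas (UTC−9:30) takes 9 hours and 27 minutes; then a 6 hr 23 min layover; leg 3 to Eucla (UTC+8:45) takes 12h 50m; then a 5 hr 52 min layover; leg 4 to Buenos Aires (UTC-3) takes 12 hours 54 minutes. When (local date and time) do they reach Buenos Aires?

Convert departure to UTC: 18:45 − 5:00 = 13:45 UTC on Jun 10.
Add 8 hours and 35 minutes leg 1 → 22:20 UTC.
Add 6 hours and 30 minutes layover in Sable Harbour → 04:50 UTC (Jun 11).
Add 9 hours 27 minutes leg 2 → 14:17 UTC.
Add 6 hours 23 minutes layover in Marquesas → 20:40 UTC.
Add 12 hours and 50 minutes leg 3 → 09:30 UTC (Jun 12).
Add 5 hours and 52 minutes layover in Eucla → 15:22 UTC.
Add 12 hours 54 minutes leg 4 → 04:16 UTC (Jun 13).
Buenos Aires is UTC−3:00, so local arrival = 04:16 − 3:00 = 01:16 on Jun 13.

01:16 on June 13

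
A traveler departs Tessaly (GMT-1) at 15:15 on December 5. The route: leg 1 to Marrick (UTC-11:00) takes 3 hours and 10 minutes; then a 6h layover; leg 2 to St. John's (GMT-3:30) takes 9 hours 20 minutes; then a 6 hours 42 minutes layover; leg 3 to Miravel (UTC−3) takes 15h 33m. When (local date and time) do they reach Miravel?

06:00 on December 7

Convert departure to UTC: 15:15 + 1:00 = 16:15 UTC on Dec 5.
Add 3 hours 10 minutes leg 1 → 19:25 UTC.
Add 6 hours layover in Marrick → 01:25 UTC (Dec 6).
Add 9 hours and 20 minutes leg 2 → 10:45 UTC.
Add 6 hours and 42 minutes layover in St. John's → 17:27 UTC.
Add 15 hours 33 minutes leg 3 → 09:00 UTC (Dec 7).
Miravel is UTC−3:00, so local arrival = 09:00 − 3:00 = 06:00 on Dec 7.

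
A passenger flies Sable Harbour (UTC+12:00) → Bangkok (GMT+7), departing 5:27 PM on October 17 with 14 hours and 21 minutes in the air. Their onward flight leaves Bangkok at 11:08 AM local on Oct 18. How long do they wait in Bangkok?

8 hours 20 minutes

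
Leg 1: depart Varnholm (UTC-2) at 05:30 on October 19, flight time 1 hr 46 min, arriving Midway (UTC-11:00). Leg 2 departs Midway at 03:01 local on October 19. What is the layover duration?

4 hours 45 minutes

Convert departure to UTC: 05:30 + 2:00 = 07:30 UTC on Oct 19.
Add 1 hour 46 minutes flight time → 09:16 UTC.
Midway is UTC−11:00, so local arrival = 09:16 − 11:00 = 22:16 on Oct 18.
Layover = 03:01 − 22:16 (+1 day) = 4 hours 45 minutes.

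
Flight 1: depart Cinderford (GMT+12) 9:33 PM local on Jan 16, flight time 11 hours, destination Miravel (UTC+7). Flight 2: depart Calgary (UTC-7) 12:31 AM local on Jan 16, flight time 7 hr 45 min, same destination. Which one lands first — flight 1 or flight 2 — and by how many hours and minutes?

Flight 1 in UTC: 9:33 PM − 12:00 = 9:33 AM on Jan 16.
+11 hours → arrive 8:33 PM UTC on Jan 16.
Flight 2 in UTC: 12:31 AM + 7:00 = 7:31 AM on Jan 16.
+7 hours and 45 minutes → arrive 3:16 PM UTC on Jan 16.
Flight 2 lands earlier by 5 hours 17 minutes.

the second, by 5 hours 17 minutes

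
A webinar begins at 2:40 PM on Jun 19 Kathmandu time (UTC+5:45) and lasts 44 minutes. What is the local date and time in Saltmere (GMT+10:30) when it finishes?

8:09 PM on June 19

Saltmere is 4:45 ahead of Kathmandu.
After 44 minutes it is 3:24 PM in Kathmandu.
Shift by the zone difference: 3:24 PM + 4:45 = 8:09 PM on Jun 19 in Saltmere.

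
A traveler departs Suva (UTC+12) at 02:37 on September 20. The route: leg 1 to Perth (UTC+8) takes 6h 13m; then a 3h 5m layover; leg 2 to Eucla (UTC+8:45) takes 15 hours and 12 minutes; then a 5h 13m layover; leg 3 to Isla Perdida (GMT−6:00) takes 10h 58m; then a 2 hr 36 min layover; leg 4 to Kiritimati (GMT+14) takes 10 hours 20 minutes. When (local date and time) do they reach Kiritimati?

10:14 on September 22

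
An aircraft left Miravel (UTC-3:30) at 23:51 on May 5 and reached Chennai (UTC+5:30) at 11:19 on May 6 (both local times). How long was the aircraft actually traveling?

2 hours 28 minutes

Departure in UTC: 23:51 + 3:30 = 03:21 on May 6.
Arrival in UTC: 11:19 − 5:30 = 05:49 on May 6.
Elapsed = 05:49 − 03:21 = 2 hours 28 minutes.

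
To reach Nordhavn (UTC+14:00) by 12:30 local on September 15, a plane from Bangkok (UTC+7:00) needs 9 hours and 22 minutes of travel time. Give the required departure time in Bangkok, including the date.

20:08 on Sep 14

Target arrival in UTC: 12:30 − 14:00 = 22:30 on Sep 14.
Subtract 9 hours and 22 minutes → departure 13:08 UTC on Sep 14.
Bangkok is UTC+7:00: 13:08 + 7:00 = 20:08 on Sep 14.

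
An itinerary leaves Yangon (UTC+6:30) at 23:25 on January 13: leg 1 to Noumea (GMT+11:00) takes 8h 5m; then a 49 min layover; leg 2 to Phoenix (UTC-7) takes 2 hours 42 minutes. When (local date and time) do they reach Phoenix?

Convert departure to UTC: 23:25 − 6:30 = 16:55 UTC on Jan 13.
Add 8 hours and 5 minutes leg 1 → 01:00 UTC (Jan 14).
Add 49 minutes layover in Noumea → 01:49 UTC.
Add 2 hours 42 minutes leg 2 → 04:31 UTC.
Phoenix is UTC−7:00, so local arrival = 04:31 − 7:00 = 21:31 on Jan 13.

21:31 on Jan 13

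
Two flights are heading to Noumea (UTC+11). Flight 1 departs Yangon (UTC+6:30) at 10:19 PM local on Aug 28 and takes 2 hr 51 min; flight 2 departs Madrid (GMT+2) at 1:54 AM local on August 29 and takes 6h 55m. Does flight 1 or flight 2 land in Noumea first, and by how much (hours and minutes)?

the first, by 12 hours 9 minutes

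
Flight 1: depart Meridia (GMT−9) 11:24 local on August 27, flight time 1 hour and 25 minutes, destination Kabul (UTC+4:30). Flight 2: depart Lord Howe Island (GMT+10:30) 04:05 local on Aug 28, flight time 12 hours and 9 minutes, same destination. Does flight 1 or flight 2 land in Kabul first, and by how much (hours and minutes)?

Flight 1 in UTC: 11:24 + 9:00 = 20:24 on Aug 27.
+1 hour and 25 minutes → arrive 21:49 UTC on Aug 27.
Flight 2 in UTC: 04:05 − 10:30 = 17:35 on Aug 27.
+12 hours 9 minutes → arrive 05:44 UTC on Aug 28.
Flight 1 lands earlier by 7 hours 55 minutes.

the first, by 7 hours 55 minutes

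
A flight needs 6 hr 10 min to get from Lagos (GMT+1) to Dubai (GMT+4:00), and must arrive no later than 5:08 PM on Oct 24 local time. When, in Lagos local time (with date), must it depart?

7:58 AM on Oct 24

Target arrival in UTC: 5:08 PM − 4:00 = 1:08 PM on Oct 24.
Subtract 6 hours and 10 minutes → departure 6:58 AM UTC on Oct 24.
Lagos is UTC+1:00: 6:58 AM + 1:00 = 7:58 AM on Oct 24.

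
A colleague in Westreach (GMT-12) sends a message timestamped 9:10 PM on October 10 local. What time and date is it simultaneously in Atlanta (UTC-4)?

In UTC: 9:10 PM + 12:00 = 9:10 AM on Oct 11.
Atlanta is UTC−4:00: 9:10 AM − 4:00 = 5:10 AM on Oct 11.

5:10 AM on October 11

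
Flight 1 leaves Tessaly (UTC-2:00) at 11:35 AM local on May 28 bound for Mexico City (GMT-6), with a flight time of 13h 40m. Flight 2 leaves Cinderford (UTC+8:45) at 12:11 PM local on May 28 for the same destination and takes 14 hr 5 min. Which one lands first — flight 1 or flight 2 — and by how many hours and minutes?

Flight 1 in UTC: 11:35 AM + 2:00 = 1:35 PM on May 28.
+13 hours 40 minutes → arrive 3:15 AM UTC on May 29.
Flight 2 in UTC: 12:11 PM − 8:45 = 3:26 AM on May 28.
+14 hours and 5 minutes → arrive 5:31 PM UTC on May 28.
Flight 2 lands earlier by 9 hours 44 minutes.

the second, by 9 hours 44 minutes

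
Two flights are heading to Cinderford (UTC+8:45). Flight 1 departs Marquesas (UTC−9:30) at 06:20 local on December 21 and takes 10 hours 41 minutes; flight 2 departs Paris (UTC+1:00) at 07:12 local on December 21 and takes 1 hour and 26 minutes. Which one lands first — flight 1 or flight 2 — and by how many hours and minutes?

the second, by 18 hours 53 minutes

Flight 1 in UTC: 06:20 + 9:30 = 15:50 on Dec 21.
+10 hours 41 minutes → arrive 02:31 UTC on Dec 22.
Flight 2 in UTC: 07:12 − 1:00 = 06:12 on Dec 21.
+1 hour and 26 minutes → arrive 07:38 UTC on Dec 21.
Flight 2 lands earlier by 18 hours 53 minutes.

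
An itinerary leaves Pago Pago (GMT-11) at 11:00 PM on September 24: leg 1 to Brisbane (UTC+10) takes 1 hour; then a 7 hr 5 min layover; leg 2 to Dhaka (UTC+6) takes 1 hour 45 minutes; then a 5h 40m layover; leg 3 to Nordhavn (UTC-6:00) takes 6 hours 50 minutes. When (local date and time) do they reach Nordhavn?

2:20 AM on September 26

Convert departure to UTC: 11:00 PM + 11:00 = 10:00 AM UTC on Sep 25.
Add 1 hour leg 1 → 11:00 AM UTC.
Add 7 hours and 5 minutes layover in Brisbane → 6:05 PM UTC.
Add 1 hour 45 minutes leg 2 → 7:50 PM UTC.
Add 5 hours and 40 minutes layover in Dhaka → 1:30 AM UTC (Sep 26).
Add 6 hours 50 minutes leg 3 → 8:20 AM UTC.
Nordhavn is UTC−6:00, so local arrival = 8:20 AM − 6:00 = 2:20 AM on Sep 26.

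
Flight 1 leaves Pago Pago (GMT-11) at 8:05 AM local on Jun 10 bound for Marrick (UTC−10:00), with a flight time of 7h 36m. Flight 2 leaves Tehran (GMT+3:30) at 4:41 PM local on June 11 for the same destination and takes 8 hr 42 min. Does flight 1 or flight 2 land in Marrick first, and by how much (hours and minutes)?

Flight 1 in UTC: 8:05 AM + 11:00 = 7:05 PM on Jun 10.
+7 hours 36 minutes → arrive 2:41 AM UTC on Jun 11.
Flight 2 in UTC: 4:41 PM − 3:30 = 1:11 PM on Jun 11.
+8 hours 42 minutes → arrive 9:53 PM UTC on Jun 11.
Flight 1 lands earlier by 19 hours 12 minutes.

the first, by 19 hours 12 minutes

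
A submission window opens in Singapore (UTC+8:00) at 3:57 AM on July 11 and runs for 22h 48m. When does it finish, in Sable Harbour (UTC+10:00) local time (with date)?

Sable Harbour is 2:00 ahead of Singapore.
After 22 hours 48 minutes it is 2:45 AM (Jul 12) in Singapore.
Shift by the zone difference: 2:45 AM + 2:00 = 4:45 AM on Jul 12 in Sable Harbour.

4:45 AM on Jul 12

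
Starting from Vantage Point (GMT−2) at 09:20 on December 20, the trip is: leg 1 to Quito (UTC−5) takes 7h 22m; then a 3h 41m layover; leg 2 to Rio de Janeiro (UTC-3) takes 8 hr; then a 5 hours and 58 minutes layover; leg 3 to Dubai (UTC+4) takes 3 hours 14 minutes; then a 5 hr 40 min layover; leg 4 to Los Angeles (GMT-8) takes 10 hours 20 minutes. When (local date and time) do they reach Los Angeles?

23:35 on Dec 21

Convert departure to UTC: 09:20 + 2:00 = 11:20 UTC on Dec 20.
Add 7 hours and 22 minutes leg 1 → 18:42 UTC.
Add 3 hours 41 minutes layover in Quito → 22:23 UTC.
Add 8 hours leg 2 → 06:23 UTC (Dec 21).
Add 5 hours 58 minutes layover in Rio de Janeiro → 12:21 UTC.
Add 3 hours 14 minutes leg 3 → 15:35 UTC.
Add 5 hours 40 minutes layover in Dubai → 21:15 UTC.
Add 10 hours and 20 minutes leg 4 → 07:35 UTC (Dec 22).
Los Angeles is UTC−8:00, so local arrival = 07:35 − 8:00 = 23:35 on Dec 21.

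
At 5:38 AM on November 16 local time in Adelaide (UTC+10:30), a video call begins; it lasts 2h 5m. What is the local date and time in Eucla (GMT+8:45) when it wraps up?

5:58 AM on November 16

Eucla is 1:45 behind Adelaide.
After 2 hours and 5 minutes it is 7:43 AM in Adelaide.
Shift by the zone difference: 7:43 AM − 1:45 = 5:58 AM on Nov 16 in Eucla.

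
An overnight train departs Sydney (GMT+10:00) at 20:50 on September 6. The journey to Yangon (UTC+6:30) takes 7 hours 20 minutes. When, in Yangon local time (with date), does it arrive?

00:40 on Sep 7

Convert departure to UTC: 20:50 − 10:00 = 10:50 UTC on Sep 6.
Add 7 hours 20 minutes travel time → 18:10 UTC.
Yangon is UTC+6:30, so local arrival = 18:10 + 6:30 = 00:40 on Sep 7.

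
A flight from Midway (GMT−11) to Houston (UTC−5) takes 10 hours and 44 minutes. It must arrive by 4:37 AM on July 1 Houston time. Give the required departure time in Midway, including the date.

11:53 AM on June 30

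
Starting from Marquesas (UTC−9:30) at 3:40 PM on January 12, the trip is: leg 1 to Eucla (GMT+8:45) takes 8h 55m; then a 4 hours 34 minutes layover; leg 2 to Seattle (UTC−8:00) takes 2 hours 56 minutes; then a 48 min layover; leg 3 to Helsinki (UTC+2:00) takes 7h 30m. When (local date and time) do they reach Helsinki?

3:53 AM on January 14

Convert departure to UTC: 3:40 PM + 9:30 = 1:10 AM UTC on Jan 13.
Add 8 hours 55 minutes leg 1 → 10:05 AM UTC.
Add 4 hours and 34 minutes layover in Eucla → 2:39 PM UTC.
Add 2 hours 56 minutes leg 2 → 5:35 PM UTC.
Add 48 minutes layover in Seattle → 6:23 PM UTC.
Add 7 hours and 30 minutes leg 3 → 1:53 AM UTC (Jan 14).
Helsinki is UTC+2:00, so local arrival = 1:53 AM + 2:00 = 3:53 AM on Jan 14.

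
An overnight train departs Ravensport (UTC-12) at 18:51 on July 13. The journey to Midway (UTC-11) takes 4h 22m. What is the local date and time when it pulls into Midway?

00:13 on July 14

Convert departure to UTC: 18:51 + 12:00 = 06:51 UTC on Jul 14.
Add 4 hours and 22 minutes travel time → 11:13 UTC.
Midway is UTC−11:00, so local arrival = 11:13 − 11:00 = 00:13 on Jul 14.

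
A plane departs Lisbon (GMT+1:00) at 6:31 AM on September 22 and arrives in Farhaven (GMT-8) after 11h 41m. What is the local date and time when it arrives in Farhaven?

Convert departure to UTC: 6:31 AM − 1:00 = 5:31 AM UTC on Sep 22.
Add 11 hours and 41 minutes travel time → 5:12 PM UTC.
Farhaven is UTC−8:00, so local arrival = 5:12 PM − 8:00 = 9:12 AM on Sep 22.

9:12 AM on September 22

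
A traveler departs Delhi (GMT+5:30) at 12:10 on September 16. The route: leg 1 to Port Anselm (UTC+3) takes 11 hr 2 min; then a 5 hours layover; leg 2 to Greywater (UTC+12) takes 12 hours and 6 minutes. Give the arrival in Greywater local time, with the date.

22:48 on September 17

Convert departure to UTC: 12:10 − 5:30 = 06:40 UTC on Sep 16.
Add 11 hours and 2 minutes leg 1 → 17:42 UTC.
Add 5 hours layover in Port Anselm → 22:42 UTC.
Add 12 hours 6 minutes leg 2 → 10:48 UTC (Sep 17).
Greywater is UTC+12:00, so local arrival = 10:48 + 12:00 = 22:48 on Sep 17.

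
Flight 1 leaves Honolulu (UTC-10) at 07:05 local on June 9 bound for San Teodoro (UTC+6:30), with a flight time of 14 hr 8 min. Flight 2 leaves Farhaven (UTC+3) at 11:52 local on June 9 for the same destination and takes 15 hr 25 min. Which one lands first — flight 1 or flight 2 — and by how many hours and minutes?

the second, by 6 hours 56 minutes

Flight 1 in UTC: 07:05 + 10:00 = 17:05 on Jun 9.
+14 hours and 8 minutes → arrive 07:13 UTC on Jun 10.
Flight 2 in UTC: 11:52 − 3:00 = 08:52 on Jun 9.
+15 hours 25 minutes → arrive 00:17 UTC on Jun 10.
Flight 2 lands earlier by 6 hours 56 minutes.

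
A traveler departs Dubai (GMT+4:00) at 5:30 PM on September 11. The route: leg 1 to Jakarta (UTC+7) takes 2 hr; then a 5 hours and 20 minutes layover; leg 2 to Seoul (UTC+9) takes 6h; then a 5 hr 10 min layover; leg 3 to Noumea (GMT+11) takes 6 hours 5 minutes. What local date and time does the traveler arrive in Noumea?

Convert departure to UTC: 5:30 PM − 4:00 = 1:30 PM UTC on Sep 11.
Add 2 hours leg 1 → 3:30 PM UTC.
Add 5 hours and 20 minutes layover in Jakarta → 8:50 PM UTC.
Add 6 hours leg 2 → 2:50 AM UTC (Sep 12).
Add 5 hours and 10 minutes layover in Seoul → 8:00 AM UTC.
Add 6 hours 5 minutes leg 3 → 2:05 PM UTC.
Noumea is UTC+11:00, so local arrival = 2:05 PM + 11:00 = 1:05 AM on Sep 13.

1:05 AM on September 13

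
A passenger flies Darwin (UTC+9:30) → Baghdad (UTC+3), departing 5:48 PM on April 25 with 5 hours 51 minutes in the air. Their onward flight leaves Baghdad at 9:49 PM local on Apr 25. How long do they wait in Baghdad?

Convert departure to UTC: 5:48 PM − 9:30 = 8:18 AM UTC on Apr 25.
Add 5 hours and 51 minutes flight time → 2:09 PM UTC.
Baghdad is UTC+3:00, so local arrival = 2:09 PM + 3:00 = 5:09 PM on Apr 25.
Layover = 9:49 PM − 5:09 PM = 4 hours 40 minutes.

4 hours 40 minutes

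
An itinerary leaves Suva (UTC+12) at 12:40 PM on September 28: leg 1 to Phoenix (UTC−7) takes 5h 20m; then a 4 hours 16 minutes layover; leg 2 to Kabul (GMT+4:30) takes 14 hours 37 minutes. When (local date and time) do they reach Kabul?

5:23 AM on September 29

Convert departure to UTC: 12:40 PM − 12:00 = 12:40 AM UTC on Sep 28.
Add 5 hours and 20 minutes leg 1 → 6:00 AM UTC.
Add 4 hours and 16 minutes layover in Phoenix → 10:16 AM UTC.
Add 14 hours 37 minutes leg 2 → 12:53 AM UTC (Sep 29).
Kabul is UTC+4:30, so local arrival = 12:53 AM + 4:30 = 5:23 AM on Sep 29.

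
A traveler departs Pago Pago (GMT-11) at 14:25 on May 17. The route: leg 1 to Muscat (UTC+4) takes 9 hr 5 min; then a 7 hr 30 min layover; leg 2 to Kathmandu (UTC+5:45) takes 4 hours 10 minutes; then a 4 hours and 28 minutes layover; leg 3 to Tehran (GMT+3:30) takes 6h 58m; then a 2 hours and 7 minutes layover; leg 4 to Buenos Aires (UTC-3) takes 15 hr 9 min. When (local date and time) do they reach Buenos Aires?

23:52 on May 19

Convert departure to UTC: 14:25 + 11:00 = 01:25 UTC on May 18.
Add 9 hours 5 minutes leg 1 → 10:30 UTC.
Add 7 hours 30 minutes layover in Muscat → 18:00 UTC.
Add 4 hours 10 minutes leg 2 → 22:10 UTC.
Add 4 hours and 28 minutes layover in Kathmandu → 02:38 UTC (May 19).
Add 6 hours 58 minutes leg 3 → 09:36 UTC.
Add 2 hours and 7 minutes layover in Tehran → 11:43 UTC.
Add 15 hours 9 minutes leg 4 → 02:52 UTC (May 20).
Buenos Aires is UTC−3:00, so local arrival = 02:52 − 3:00 = 23:52 on May 19.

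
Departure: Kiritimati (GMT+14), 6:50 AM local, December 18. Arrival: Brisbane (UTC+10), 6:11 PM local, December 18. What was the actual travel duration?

15 hours 21 minutes

Departure in UTC: 6:50 AM − 14:00 = 4:50 PM on Dec 17.
Arrival in UTC: 6:11 PM − 10:00 = 8:11 AM on Dec 18.
Elapsed = 8:11 AM − 4:50 PM (+1 day) = 15 hours 21 minutes.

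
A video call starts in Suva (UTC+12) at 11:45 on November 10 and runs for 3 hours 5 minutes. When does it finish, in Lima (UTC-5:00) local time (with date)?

Lima is 17:00 behind Suva.
After 3 hours and 5 minutes it is 14:50 in Suva.
Shift by the zone difference: 14:50 − 17:00 = 21:50 on Nov 9 in Lima.

21:50 on November 9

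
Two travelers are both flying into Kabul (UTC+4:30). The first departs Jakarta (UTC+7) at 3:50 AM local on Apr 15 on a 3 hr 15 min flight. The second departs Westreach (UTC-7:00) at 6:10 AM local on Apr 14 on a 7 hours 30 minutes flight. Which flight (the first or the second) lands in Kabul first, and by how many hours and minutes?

Flight 1 in UTC: 3:50 AM − 7:00 = 8:50 PM on Apr 14.
+3 hours 15 minutes → arrive 12:05 AM UTC on Apr 15.
Flight 2 in UTC: 6:10 AM + 7:00 = 1:10 PM on Apr 14.
+7 hours and 30 minutes → arrive 8:40 PM UTC on Apr 14.
Flight 2 lands earlier by 3 hours 25 minutes.

the second, by 3 hours 25 minutes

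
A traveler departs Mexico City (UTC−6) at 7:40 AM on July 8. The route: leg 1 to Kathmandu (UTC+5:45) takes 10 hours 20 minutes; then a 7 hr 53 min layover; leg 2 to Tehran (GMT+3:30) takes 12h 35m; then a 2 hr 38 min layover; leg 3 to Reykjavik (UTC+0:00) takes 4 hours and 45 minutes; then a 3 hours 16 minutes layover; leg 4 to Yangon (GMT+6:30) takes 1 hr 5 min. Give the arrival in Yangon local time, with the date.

Convert departure to UTC: 7:40 AM + 6:00 = 1:40 PM UTC on Jul 8.
Add 10 hours and 20 minutes leg 1 → 12:00 AM UTC (Jul 9).
Add 7 hours 53 minutes layover in Kathmandu → 7:53 AM UTC.
Add 12 hours 35 minutes leg 2 → 8:28 PM UTC.
Add 2 hours and 38 minutes layover in Tehran → 11:06 PM UTC.
Add 4 hours and 45 minutes leg 3 → 3:51 AM UTC (Jul 10).
Add 3 hours and 16 minutes layover in Reykjavik → 7:07 AM UTC.
Add 1 hour and 5 minutes leg 4 → 8:12 AM UTC.
Yangon is UTC+6:30, so local arrival = 8:12 AM + 6:30 = 2:42 PM on Jul 10.

2:42 PM on July 10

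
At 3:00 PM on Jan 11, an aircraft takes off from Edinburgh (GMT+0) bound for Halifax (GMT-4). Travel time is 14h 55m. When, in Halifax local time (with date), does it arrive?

Edinburgh is at UTC+0, so departure is already 3:00 PM UTC on Jan 11.
Add 14 hours 55 minutes travel time → 5:55 AM UTC (Jan 12).
Halifax is UTC−4:00, so local arrival = 5:55 AM − 4:00 = 1:55 AM on Jan 12.

1:55 AM on January 12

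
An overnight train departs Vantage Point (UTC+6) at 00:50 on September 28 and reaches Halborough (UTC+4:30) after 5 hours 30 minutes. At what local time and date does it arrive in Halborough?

04:50 on September 28

Halborough is 1:30 behind Vantage Point.
After 5 hours 30 minutes it is 06:20 in Vantage Point.
Shift by the zone difference: 06:20 − 1:30 = 04:50 on Sep 28 in Halborough.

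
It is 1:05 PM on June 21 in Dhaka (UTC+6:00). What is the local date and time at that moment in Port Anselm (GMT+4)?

11:05 AM on June 21

In UTC: 1:05 PM − 6:00 = 7:05 AM on Jun 21.
Port Anselm is UTC+4:00: 7:05 AM + 4:00 = 11:05 AM on Jun 21.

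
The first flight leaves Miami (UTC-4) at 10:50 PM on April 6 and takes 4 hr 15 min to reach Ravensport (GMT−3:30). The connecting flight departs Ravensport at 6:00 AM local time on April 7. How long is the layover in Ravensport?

2 hours 25 minutes

Convert departure to UTC: 10:50 PM + 4:00 = 2:50 AM UTC on Apr 7.
Add 4 hours 15 minutes flight time → 7:05 AM UTC.
Ravensport is UTC−3:30, so local arrival = 7:05 AM − 3:30 = 3:35 AM on Apr 7.
Layover = 6:00 AM − 3:35 AM = 2 hours 25 minutes.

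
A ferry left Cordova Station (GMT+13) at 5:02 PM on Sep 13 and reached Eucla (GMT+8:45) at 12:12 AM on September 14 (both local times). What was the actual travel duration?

Departure in UTC: 5:02 PM − 13:00 = 4:02 AM on Sep 13.
Arrival in UTC: 12:12 AM − 8:45 = 3:27 PM on Sep 13.
Elapsed = 3:27 PM − 4:02 AM = 11 hours 25 minutes.

11 hours 25 minutes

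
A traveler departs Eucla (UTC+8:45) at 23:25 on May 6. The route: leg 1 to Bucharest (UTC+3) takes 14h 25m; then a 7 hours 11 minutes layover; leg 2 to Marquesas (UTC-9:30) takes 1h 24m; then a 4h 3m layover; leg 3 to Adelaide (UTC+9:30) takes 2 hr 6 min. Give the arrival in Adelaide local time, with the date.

Convert departure to UTC: 23:25 − 8:45 = 14:40 UTC on May 6.
Add 14 hours 25 minutes leg 1 → 05:05 UTC (May 7).
Add 7 hours 11 minutes layover in Bucharest → 12:16 UTC.
Add 1 hour and 24 minutes leg 2 → 13:40 UTC.
Add 4 hours and 3 minutes layover in Marquesas → 17:43 UTC.
Add 2 hours 6 minutes leg 3 → 19:49 UTC.
Adelaide is UTC+9:30, so local arrival = 19:49 + 9:30 = 05:19 on May 8.

05:19 on May 8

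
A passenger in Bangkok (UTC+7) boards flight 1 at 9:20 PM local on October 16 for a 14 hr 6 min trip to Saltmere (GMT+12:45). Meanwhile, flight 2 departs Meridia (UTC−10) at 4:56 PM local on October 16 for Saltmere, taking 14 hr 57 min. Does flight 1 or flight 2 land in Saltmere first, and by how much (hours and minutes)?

the first, by 13 hours 27 minutes

Flight 1 in UTC: 9:20 PM − 7:00 = 2:20 PM on Oct 16.
+14 hours and 6 minutes → arrive 4:26 AM UTC on Oct 17.
Flight 2 in UTC: 4:56 PM + 10:00 = 2:56 AM on Oct 17.
+14 hours 57 minutes → arrive 5:53 PM UTC on Oct 17.
Flight 1 lands earlier by 13 hours 27 minutes.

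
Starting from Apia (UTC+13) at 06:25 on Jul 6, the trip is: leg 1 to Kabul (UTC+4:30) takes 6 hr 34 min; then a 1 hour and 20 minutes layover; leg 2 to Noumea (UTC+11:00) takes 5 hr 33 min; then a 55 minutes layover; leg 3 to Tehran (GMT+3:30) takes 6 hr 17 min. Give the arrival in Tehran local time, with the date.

17:34 on July 6

Convert departure to UTC: 06:25 − 13:00 = 17:25 UTC on Jul 5.
Add 6 hours 34 minutes leg 1 → 23:59 UTC.
Add 1 hour 20 minutes layover in Kabul → 01:19 UTC (Jul 6).
Add 5 hours 33 minutes leg 2 → 06:52 UTC.
Add 55 minutes layover in Noumea → 07:47 UTC.
Add 6 hours and 17 minutes leg 3 → 14:04 UTC.
Tehran is UTC+3:30, so local arrival = 14:04 + 3:30 = 17:34 on Jul 6.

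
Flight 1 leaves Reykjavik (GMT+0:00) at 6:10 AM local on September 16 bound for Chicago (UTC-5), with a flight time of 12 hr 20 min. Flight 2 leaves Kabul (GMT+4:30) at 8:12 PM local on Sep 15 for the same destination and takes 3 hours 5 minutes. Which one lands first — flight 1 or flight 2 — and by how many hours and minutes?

Flight 1 departs at 6:10 AM UTC (Sep 16).
+12 hours 20 minutes → arrive 6:30 PM UTC on Sep 16.
Flight 2 in UTC: 8:12 PM − 4:30 = 3:42 PM on Sep 15.
+3 hours 5 minutes → arrive 6:47 PM UTC on Sep 15.
Flight 2 lands earlier by 23 hours 43 minutes.

the second, by 23 hours 43 minutes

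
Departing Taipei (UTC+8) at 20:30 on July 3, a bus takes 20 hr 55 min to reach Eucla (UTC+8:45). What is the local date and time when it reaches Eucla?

Eucla is 0:45 ahead of Taipei.
After 20 hours and 55 minutes it is 17:25 (Jul 4) in Taipei.
Shift by the zone difference: 17:25 + 0:45 = 18:10 on Jul 4 in Eucla.

18:10 on July 4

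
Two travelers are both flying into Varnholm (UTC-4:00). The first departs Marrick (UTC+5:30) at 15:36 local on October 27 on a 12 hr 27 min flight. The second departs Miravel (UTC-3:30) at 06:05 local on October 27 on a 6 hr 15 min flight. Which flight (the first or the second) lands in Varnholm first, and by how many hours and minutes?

the second, by 6 hours 43 minutes

Flight 1 in UTC: 15:36 − 5:30 = 10:06 on Oct 27.
+12 hours 27 minutes → arrive 22:33 UTC on Oct 27.
Flight 2 in UTC: 06:05 + 3:30 = 09:35 on Oct 27.
+6 hours 15 minutes → arrive 15:50 UTC on Oct 27.
Flight 2 lands earlier by 6 hours 43 minutes.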